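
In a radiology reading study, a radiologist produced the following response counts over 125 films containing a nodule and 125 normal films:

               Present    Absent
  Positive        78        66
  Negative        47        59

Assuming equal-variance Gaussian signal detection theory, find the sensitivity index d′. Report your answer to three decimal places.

H = 78/125 = 0.6240
FA = 66/125 = 0.5280
z(H) = 0.3160
z(FA) = 0.0702
d' = z(H) − z(FA) = 0.3160 − 0.0702 = 0.2458

d′ = 0.246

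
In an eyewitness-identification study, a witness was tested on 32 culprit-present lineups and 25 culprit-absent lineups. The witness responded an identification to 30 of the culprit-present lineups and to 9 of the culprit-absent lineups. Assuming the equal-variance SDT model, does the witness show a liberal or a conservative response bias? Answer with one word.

liberal

z(H) = 1.534, z(FA) = -0.358
c = −½·(z(H) + z(FA)) = -0.588
c < 0 → liberal criterion (biased toward responding “yes”).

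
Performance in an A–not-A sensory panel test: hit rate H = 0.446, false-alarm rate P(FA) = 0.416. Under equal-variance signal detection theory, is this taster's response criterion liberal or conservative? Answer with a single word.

z(H) = -0.136, z(FA) = -0.212
c = −½·(z(H) + z(FA)) = 0.174
c > 0 → conservative criterion (biased toward responding “no”).

conservative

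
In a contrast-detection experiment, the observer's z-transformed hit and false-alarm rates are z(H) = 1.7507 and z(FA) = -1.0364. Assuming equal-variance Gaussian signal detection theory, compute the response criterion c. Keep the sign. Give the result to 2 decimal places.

c = −½·[z(H) + z(FA)] = −½·(1.7507 + (-1.0364)) = -0.35715

c = -0.36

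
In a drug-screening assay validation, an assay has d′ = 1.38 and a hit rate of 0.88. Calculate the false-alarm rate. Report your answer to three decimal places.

false-alarm rate = 0.419

z(hit rate) = z(0.88) = 1.1750
z(FA) = z(H) − d' = 1.1750 − 1.38 = -0.2050
false-alarm rate = Φ(-0.2050) = 0.4188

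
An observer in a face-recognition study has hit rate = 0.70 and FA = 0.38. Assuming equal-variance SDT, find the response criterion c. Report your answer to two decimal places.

c = -0.11

Φ⁻¹(H) = 0.5244
Φ⁻¹(FA) = -0.3055
c = −½·[z(H) + z(FA)] = −0.5 × (0.5244 + (-0.3055)) = -0.10945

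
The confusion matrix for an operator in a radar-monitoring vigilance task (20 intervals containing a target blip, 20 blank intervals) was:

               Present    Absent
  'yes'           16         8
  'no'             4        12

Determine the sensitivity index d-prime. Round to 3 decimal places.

d-prime = 1.095

H = 16/20 = 0.8000
FA = 8/20 = 0.4000
Φ⁻¹(0.8000) = 0.8416, Φ⁻¹(0.4000) = -0.2533
d' = z(H) − z(FA) = 0.8416 − (-0.2533) = 1.0949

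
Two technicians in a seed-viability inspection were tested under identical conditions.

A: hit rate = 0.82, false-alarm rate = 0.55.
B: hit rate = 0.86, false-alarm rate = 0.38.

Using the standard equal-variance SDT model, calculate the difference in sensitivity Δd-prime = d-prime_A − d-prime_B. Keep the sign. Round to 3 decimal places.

A: z(0.82) = 0.9154, z(0.55) = 0.1257, d' = 0.7897
B: z(0.86) = 1.0803, z(0.38) = -0.3055, d' = 1.3858
Δd' = d'_A − d'_B = 0.7897 − 1.3858 = -0.5961
B has the higher sensitivity.

Δd-prime = -0.596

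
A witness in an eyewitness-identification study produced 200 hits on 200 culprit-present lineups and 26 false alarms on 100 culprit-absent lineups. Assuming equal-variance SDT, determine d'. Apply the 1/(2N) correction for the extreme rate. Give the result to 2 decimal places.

d' = 3.45

The hit rate is 200/200 = 1, so apply the 1/(2N) correction: H → 1 − 1/(2·200) = 0.99750.
z(H) = z(0.99750) = 2.807
z(FA) = z(0.26000) = -0.643
d' = 2.807 − (-0.643) = 3.450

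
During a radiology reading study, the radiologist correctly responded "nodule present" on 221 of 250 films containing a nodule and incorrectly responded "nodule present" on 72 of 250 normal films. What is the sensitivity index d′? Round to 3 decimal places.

d′ = 1.754

H = 221/250 = 0.8840
FA = 72/250 = 0.2880
Φ⁻¹(0.8840) = 1.1952, Φ⁻¹(0.2880) = -0.5592
d' = z(H) − z(FA) = 1.1952 − (-0.5592) = 1.7544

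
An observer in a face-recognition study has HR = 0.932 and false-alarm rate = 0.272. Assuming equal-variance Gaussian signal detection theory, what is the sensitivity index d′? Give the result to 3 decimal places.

Φ⁻¹(H) = Φ⁻¹(0.932) = 1.4909
Φ⁻¹(FA) = Φ⁻¹(0.272) = -0.6068
d' = z(H) − z(FA) = 1.4909 − (-0.6068) = 2.0977

d′ = 2.098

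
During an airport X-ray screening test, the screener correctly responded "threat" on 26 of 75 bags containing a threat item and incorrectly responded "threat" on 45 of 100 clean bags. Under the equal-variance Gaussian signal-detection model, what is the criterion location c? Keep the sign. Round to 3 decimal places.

H = 26/75 = 0.3467
FA = 45/100 = 0.4500
z(H) = z(0.3467) = -0.3942
z(FA) = z(0.4500) = -0.1257
c = −½·[z(H) + z(FA)] = −0.5 × (-0.3942 + (-0.1257)) = 0.25995
c > 0: the screener has a conservative response bias.

c = 0.260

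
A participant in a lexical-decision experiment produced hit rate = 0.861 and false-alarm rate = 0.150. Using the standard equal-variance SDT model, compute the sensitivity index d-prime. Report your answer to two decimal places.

z(0.861) = 1.0848, z(0.150) = -1.0364
d' = z(H) − z(FA) = 1.0848 − (-1.0364) = 2.1212

d-prime = 2.12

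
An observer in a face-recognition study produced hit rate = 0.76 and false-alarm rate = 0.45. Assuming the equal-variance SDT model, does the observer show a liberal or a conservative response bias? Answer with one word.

liberal

z(H) = 0.706, z(FA) = -0.126
c = −½·(z(H) + z(FA)) = -0.290
c < 0 → liberal criterion (biased toward responding “yes”).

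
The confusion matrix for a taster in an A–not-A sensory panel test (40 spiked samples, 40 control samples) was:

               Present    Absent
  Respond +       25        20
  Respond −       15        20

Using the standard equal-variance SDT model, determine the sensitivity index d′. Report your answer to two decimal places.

d′ = 0.32

H = 25/40 = 0.6250
FA = 20/40 = 0.5000
Φ⁻¹(H) = Φ⁻¹(0.6250) = 0.3186
Φ⁻¹(FA) = Φ⁻¹(0.5000) = 0.0000
d' = z(H) − z(FA) = 0.3186 − 0.0000 = 0.3186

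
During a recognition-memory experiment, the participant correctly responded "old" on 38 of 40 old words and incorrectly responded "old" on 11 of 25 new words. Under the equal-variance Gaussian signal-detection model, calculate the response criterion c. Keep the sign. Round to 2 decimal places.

c = -0.75

H = 38/40 = 0.9500
FA = 11/25 = 0.4400
Φ⁻¹(H) = 1.645
Φ⁻¹(FA) = -0.151
c = −½·[z(H) + z(FA)] = −0.5 × (1.645 + (-0.151)) = -0.747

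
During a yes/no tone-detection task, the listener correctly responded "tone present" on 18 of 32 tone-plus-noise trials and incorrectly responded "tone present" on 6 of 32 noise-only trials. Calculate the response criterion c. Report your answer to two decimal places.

H = 18/32 = 0.5625
FA = 6/32 = 0.1875
Φ⁻¹(H) = 0.1573
Φ⁻¹(FA) = -0.8871
c = −½·[z(H) + z(FA)] = −0.5 × (0.1573 + (-0.8871)) = 0.3649

c = 0.36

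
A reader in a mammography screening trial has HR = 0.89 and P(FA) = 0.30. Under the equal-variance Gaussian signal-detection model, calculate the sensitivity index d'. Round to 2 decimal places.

z(H) = 1.2265
z(FA) = -0.5244
d' = z(H) − z(FA) = 1.2265 − (-0.5244) = 1.7509

d' = 1.75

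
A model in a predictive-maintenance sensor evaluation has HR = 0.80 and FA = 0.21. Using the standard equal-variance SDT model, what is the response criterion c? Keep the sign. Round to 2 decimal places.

c = -0.02

z(0.80) = 0.8416, z(0.21) = -0.8064
c = −½·[z(H) + z(FA)] = −0.5 × (0.8416 + (-0.8064)) = -0.0176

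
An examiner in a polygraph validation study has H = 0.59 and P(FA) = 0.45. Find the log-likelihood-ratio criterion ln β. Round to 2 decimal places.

Φ⁻¹(H) = Φ⁻¹(0.59) = 0.228
Φ⁻¹(FA) = Φ⁻¹(0.45) = -0.126
ln β = −½·[z(H)² − z(FA)²] = −0.5 × (0.052 − 0.016) = -0.018

ln β = -0.02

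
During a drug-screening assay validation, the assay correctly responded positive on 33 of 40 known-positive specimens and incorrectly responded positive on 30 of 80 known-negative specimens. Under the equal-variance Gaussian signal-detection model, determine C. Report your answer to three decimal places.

H = 33/40 = 0.8250
FA = 30/80 = 0.3750
z(0.8250) = 0.9346, z(0.3750) = -0.3186
c = −½·[z(H) + z(FA)] = −0.5 × (0.9346 + (-0.3186)) = -0.3080

C = -0.308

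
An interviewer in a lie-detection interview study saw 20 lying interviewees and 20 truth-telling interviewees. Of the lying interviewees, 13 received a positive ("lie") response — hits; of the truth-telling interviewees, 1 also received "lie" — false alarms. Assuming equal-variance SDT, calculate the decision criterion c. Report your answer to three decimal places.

H = 13/20 = 0.6500
FA = 1/20 = 0.0500
z(H) = z(0.6500) = 0.3853
z(FA) = z(0.0500) = -1.6449
c = −½·[z(H) + z(FA)] = −0.5 × (0.3853 + (-1.6449)) = 0.6298
c > 0: the interviewer has a conservative response bias.

c = 0.630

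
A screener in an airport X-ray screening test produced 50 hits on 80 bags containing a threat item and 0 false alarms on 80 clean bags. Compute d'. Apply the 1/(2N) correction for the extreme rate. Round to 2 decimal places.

The false-alarm rate is 0/80 = 0, so apply the 1/(2N) correction: FA → 1/(2·80) = 0.00625.
z(H) = z(0.62500) = 0.319
z(FA) = z(0.00625) = -2.498
d' = 0.319 − (-2.498) = 2.817

d' = 2.82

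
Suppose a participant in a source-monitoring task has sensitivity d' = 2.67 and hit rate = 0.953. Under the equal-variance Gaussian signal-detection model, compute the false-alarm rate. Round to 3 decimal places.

false-alarm rate = 0.160

z(hit rate) = z(0.953) = 1.6747
z(FA) = z(H) − d' = 1.6747 − 2.67 = -0.9953
false-alarm rate = Φ(-0.9953) = 0.1598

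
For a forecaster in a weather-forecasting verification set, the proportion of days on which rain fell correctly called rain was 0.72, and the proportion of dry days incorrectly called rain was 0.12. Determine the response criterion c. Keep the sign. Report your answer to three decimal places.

c = 0.296

z(H) = 0.5828
z(FA) = -1.1750
c = −½·[z(H) + z(FA)] = −0.5 × (0.5828 + (-1.1750)) = 0.2961
c > 0: the forecaster has a conservative response bias.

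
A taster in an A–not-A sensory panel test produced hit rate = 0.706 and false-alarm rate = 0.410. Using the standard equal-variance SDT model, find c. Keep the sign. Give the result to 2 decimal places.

c = -0.16

z(0.706) = 0.542, z(0.410) = -0.228
c = −½·[z(H) + z(FA)] = −0.5 × (0.542 + (-0.228)) = -0.157
c < 0: the taster has a liberal response bias.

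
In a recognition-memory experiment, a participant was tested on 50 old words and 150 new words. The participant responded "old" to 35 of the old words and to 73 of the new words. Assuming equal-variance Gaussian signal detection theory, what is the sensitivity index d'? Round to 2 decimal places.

H = 35/50 = 0.7000
FA = 73/150 = 0.4867
z(H) = 0.5244
z(FA) = -0.0333
d' = z(H) − z(FA) = 0.5244 − (-0.0333) = 0.5577

d' = 0.56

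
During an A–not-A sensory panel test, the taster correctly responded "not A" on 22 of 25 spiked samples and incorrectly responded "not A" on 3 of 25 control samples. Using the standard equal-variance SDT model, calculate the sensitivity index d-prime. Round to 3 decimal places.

d-prime = 2.350

H = 22/25 = 0.8800
FA = 3/25 = 0.1200
z(0.8800) = 1.1750, z(0.1200) = -1.1750
d' = z(H) − z(FA) = 1.1750 − (-1.1750) = 2.3500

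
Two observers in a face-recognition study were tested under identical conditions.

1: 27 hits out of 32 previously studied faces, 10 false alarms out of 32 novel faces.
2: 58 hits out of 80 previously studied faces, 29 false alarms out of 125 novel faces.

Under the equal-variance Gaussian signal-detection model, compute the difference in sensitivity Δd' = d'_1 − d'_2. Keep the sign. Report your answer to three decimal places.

1: z(0.8438) = 1.0102, z(0.3125) = -0.4888, d' = 1.4990
2: z(0.7250) = 0.5978, z(0.2320) = -0.7323, d' = 1.3301
Δd' = d'_1 − d'_2 = 1.4990 − 1.3301 = 0.1689
1 has the higher sensitivity.

Δd' = 0.169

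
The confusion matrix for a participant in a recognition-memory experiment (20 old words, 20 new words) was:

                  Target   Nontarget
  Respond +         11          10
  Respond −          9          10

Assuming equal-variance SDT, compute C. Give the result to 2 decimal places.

H = 11/20 = 0.5500
FA = 10/20 = 0.5000
Φ⁻¹(H) = Φ⁻¹(0.5500) = 0.1257
Φ⁻¹(FA) = Φ⁻¹(0.5000) = 0.0000
c = −½·[z(H) + z(FA)] = −0.5 × (0.1257 + 0.0000) = -0.06285

C = -0.06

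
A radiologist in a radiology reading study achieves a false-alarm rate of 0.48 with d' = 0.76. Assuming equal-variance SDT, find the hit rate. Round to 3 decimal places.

z(false-alarm rate) = z(0.48) = -0.0502
z(H) = z(FA) + d' = -0.0502 + 0.76 = 0.7098
hit rate = Φ(0.7098) = 0.7611

hit rate = 0.761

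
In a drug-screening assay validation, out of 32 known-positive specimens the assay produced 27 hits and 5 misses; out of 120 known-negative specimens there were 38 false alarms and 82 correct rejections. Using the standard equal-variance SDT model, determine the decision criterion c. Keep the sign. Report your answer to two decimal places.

c = -0.27

H = 27/32 = 0.8438
FA = 38/120 = 0.3167
Φ⁻¹(H) = Φ⁻¹(0.8438) = 1.0102
Φ⁻¹(FA) = Φ⁻¹(0.3167) = -0.4769
c = −½·[z(H) + z(FA)] = −0.5 × (1.0102 + (-0.4769)) = -0.26665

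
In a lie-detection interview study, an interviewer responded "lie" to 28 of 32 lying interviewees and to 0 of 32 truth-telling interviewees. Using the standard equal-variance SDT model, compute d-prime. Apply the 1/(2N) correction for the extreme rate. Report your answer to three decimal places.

d-prime = 3.304

The false-alarm rate is 0/32 = 0, so apply the 1/(2N) correction: FA → 1/(2·32) = 0.01562.
z(H) = z(0.87500) = 1.1503
z(FA) = z(0.01562) = -2.1540
d' = 1.1503 − (-2.1540) = 3.3043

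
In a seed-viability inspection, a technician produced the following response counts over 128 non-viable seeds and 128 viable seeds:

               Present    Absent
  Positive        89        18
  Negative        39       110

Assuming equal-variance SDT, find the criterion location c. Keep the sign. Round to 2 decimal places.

c = 0.28

H = 89/128 = 0.6953
FA = 18/128 = 0.1406
z(H) = z(0.6953) = 0.511
z(FA) = z(0.1406) = -1.078
c = −½·[z(H) + z(FA)] = −0.5 × (0.511 + (-1.078)) = 0.2835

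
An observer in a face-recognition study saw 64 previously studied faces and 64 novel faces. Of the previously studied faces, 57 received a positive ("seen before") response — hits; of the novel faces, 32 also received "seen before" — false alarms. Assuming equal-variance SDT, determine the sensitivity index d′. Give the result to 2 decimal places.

H = 57/64 = 0.8906
FA = 32/64 = 0.5000
Φ⁻¹(0.8906) = 1.2297, Φ⁻¹(0.5000) = 0.0000
d' = z(H) − z(FA) = 1.2297 − 0.0000 = 1.2297

d′ = 1.23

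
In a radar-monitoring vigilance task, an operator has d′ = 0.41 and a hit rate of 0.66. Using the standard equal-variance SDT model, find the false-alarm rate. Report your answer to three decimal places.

z(hit rate) = z(0.66) = 0.4125
z(FA) = z(H) − d' = 0.4125 − 0.41 = 0.0025
false-alarm rate = Φ(0.0025) = 0.5010

false-alarm rate = 0.501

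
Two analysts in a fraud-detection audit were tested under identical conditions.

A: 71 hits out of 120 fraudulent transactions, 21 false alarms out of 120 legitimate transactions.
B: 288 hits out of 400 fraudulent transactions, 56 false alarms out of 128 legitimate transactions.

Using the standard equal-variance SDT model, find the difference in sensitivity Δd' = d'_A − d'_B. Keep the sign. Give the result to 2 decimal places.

A: z(0.5917) = 0.232, z(0.1750) = -0.935, d' = 1.167
B: z(0.7200) = 0.583, z(0.4375) = -0.157, d' = 0.740
Δd' = d'_A − d'_B = 1.167 − 0.740 = 0.427
A has the higher sensitivity.

Δd' = 0.43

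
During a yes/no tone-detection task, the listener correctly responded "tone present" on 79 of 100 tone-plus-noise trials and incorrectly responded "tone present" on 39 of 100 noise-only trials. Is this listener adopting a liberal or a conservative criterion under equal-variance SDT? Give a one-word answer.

liberal

z(H) = 0.806, z(FA) = -0.279
c = −½·(z(H) + z(FA)) = -0.2635
c < 0 → liberal criterion (biased toward responding “yes”).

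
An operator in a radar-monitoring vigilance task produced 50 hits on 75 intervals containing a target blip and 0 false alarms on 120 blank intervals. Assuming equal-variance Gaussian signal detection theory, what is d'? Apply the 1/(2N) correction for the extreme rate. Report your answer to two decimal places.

d' = 3.07

The false-alarm rate is 0/120 = 0, so apply the 1/(2N) correction: FA → 1/(2·120) = 0.00417.
z(H) = z(0.66667) = 0.431
z(FA) = z(0.00417) = -2.638
d' = 0.431 − (-2.638) = 3.069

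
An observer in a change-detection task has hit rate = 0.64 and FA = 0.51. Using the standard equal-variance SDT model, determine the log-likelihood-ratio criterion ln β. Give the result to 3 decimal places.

ln β = -0.064

Φ⁻¹(H) = 0.3585
Φ⁻¹(FA) = 0.0251
ln β = −½·[z(H)² − z(FA)²] = −0.5 × (0.1285 − 0.0006) = -0.06395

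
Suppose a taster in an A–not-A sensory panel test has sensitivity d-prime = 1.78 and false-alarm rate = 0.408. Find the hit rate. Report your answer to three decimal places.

hit rate = 0.939

z(false-alarm rate) = z(0.408) = -0.2327
z(H) = z(FA) + d' = -0.2327 + 1.78 = 1.5473
hit rate = Φ(1.5473) = 0.9391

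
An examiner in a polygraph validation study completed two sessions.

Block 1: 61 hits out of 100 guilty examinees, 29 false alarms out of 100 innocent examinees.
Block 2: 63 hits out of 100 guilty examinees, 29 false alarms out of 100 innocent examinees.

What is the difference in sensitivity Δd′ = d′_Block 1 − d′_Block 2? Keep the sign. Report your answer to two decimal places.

Δd′ = -0.05

Block 1: z(0.6100) = 0.279, z(0.2900) = -0.553, d' = 0.832
Block 2: z(0.6300) = 0.332, z(0.2900) = -0.553, d' = 0.885
Δd' = d'_Block 1 − d'_Block 2 = 0.832 − 0.885 = -0.053
Block 2 has the higher sensitivity.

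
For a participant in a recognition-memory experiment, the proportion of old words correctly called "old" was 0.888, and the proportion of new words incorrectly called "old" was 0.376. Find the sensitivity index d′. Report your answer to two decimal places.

d′ = 1.53

z(H) = 1.216
z(FA) = -0.316
d' = z(H) − z(FA) = 1.216 − (-0.316) = 1.532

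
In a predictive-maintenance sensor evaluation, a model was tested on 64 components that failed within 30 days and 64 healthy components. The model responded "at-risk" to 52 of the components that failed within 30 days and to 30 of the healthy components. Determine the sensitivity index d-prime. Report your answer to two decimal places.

H = 52/64 = 0.8125
FA = 30/64 = 0.4688
z(H) = z(0.8125) = 0.8871
z(FA) = z(0.4688) = -0.0783
d' = z(H) − z(FA) = 0.8871 − (-0.0783) = 0.9654

d-prime = 0.97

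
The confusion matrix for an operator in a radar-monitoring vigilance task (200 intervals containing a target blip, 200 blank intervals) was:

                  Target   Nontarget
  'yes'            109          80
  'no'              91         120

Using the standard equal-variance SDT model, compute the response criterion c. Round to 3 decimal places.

c = 0.070

H = 109/200 = 0.5450
FA = 80/200 = 0.4000
Φ⁻¹(0.5450) = 0.1130, Φ⁻¹(0.4000) = -0.2533
c = −½·[z(H) + z(FA)] = −0.5 × (0.1130 + (-0.2533)) = 0.07015
c > 0: the operator has a conservative response bias.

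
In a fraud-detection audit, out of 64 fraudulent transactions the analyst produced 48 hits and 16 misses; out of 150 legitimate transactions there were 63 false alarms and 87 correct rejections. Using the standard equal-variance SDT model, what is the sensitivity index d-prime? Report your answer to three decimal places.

d-prime = 0.876

H = 48/64 = 0.7500
FA = 63/150 = 0.4200
Φ⁻¹(H) = Φ⁻¹(0.7500) = 0.6745
Φ⁻¹(FA) = Φ⁻¹(0.4200) = -0.2019
d' = z(H) − z(FA) = 0.6745 − (-0.2019) = 0.8764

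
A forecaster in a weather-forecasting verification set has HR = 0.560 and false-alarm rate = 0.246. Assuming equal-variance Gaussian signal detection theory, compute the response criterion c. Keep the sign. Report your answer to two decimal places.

Φ⁻¹(H) = Φ⁻¹(0.560) = 0.1510
Φ⁻¹(FA) = Φ⁻¹(0.246) = -0.6871
c = −½·[z(H) + z(FA)] = −0.5 × (0.1510 + (-0.6871)) = 0.26805
c > 0: the forecaster has a conservative response bias.

c = 0.27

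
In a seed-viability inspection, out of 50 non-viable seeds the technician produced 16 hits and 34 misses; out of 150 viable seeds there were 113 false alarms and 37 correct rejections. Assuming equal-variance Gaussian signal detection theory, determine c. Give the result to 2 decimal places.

c = -0.11

H = 16/50 = 0.3200
FA = 113/150 = 0.7533
z(0.3200) = -0.468, z(0.7533) = 0.685
c = −½·[z(H) + z(FA)] = −0.5 × (-0.468 + 0.685) = -0.1085
c < 0: the technician has a liberal response bias.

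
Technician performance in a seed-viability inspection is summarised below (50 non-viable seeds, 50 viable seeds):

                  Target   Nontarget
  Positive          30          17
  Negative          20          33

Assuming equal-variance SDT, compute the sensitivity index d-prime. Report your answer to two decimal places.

H = 30/50 = 0.6000
FA = 17/50 = 0.3400
Φ⁻¹(H) = Φ⁻¹(0.6000) = 0.253
Φ⁻¹(FA) = Φ⁻¹(0.3400) = -0.412
d' = z(H) − z(FA) = 0.253 − (-0.412) = 0.665

d-prime = 0.67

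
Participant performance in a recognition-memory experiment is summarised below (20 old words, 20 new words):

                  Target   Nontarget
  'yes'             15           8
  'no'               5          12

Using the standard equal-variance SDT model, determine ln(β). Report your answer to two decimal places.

H = 15/20 = 0.7500
FA = 8/20 = 0.4000
z(H) = z(0.7500) = 0.674
z(FA) = z(0.4000) = -0.253
ln β = −½·[z(H)² − z(FA)²] = −0.5 × (0.454 − 0.064) = -0.195

ln β = -0.20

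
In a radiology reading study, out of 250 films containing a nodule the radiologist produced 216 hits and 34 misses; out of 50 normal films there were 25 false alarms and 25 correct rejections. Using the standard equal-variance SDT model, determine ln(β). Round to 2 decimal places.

H = 216/250 = 0.8640
FA = 25/50 = 0.5000
Φ⁻¹(H) = Φ⁻¹(0.8640) = 1.098
Φ⁻¹(FA) = Φ⁻¹(0.5000) = 0.000
ln β = −½·[z(H)² − z(FA)²] = −0.5 × (1.206 − 0.000) = -0.603

ln β = -0.60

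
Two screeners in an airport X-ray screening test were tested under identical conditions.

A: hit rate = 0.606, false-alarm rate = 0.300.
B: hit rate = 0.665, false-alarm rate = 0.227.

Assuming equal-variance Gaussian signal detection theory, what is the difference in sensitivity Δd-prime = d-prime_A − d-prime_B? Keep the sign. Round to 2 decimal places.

A: z(0.606) = 0.269, z(0.300) = -0.524, d' = 0.793
B: z(0.665) = 0.426, z(0.227) = -0.749, d' = 1.175
Δd' = d'_A − d'_B = 0.793 − 1.175 = -0.382
B has the higher sensitivity.

Δd-prime = -0.38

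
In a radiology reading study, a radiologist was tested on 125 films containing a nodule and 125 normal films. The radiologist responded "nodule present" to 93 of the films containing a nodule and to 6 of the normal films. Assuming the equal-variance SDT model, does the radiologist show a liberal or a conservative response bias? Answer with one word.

conservative

z(H) = 0.656, z(FA) = -1.665
c = −½·(z(H) + z(FA)) = 0.5045
c > 0 → conservative criterion (biased toward responding “no”).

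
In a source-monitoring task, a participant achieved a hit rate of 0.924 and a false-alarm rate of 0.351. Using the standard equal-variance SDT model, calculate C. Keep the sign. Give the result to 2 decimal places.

z(H) = 1.4325
z(FA) = -0.3826
c = −½·[z(H) + z(FA)] = −0.5 × (1.4325 + (-0.3826)) = -0.52495
c < 0: the participant has a liberal response bias.

C = -0.52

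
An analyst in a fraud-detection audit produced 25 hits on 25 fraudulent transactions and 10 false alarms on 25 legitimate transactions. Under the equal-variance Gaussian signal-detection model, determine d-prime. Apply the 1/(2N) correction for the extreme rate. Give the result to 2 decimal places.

d-prime = 2.31

The hit rate is 25/25 = 1, so apply the 1/(2N) correction: H → 1 − 1/(2·25) = 0.98000.
z(H) = z(0.98000) = 2.054
z(FA) = z(0.40000) = -0.253
d' = 2.054 − (-0.253) = 2.307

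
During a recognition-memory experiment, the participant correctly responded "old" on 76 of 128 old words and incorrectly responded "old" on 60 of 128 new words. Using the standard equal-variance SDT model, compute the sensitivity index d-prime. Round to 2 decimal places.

H = 76/128 = 0.5938
FA = 60/128 = 0.4688
z(H) = z(0.5938) = 0.237
z(FA) = z(0.4688) = -0.078
d' = z(H) − z(FA) = 0.237 − (-0.078) = 0.315

d-prime = 0.32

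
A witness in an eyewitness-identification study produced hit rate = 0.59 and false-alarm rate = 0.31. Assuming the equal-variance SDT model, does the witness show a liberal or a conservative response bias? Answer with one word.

conservative

z(H) = 0.228, z(FA) = -0.496
c = −½·(z(H) + z(FA)) = 0.134
c > 0 → conservative criterion (biased toward responding “no”).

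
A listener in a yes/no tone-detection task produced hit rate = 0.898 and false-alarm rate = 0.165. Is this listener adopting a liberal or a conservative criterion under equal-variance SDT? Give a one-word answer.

z(H) = 1.270, z(FA) = -0.974
c = −½·(z(H) + z(FA)) = -0.148
c < 0 → liberal criterion (biased toward responding “yes”).

liberal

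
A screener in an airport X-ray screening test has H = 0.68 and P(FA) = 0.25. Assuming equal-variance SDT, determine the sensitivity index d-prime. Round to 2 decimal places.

d-prime = 1.14

Φ⁻¹(0.68) = 0.468, Φ⁻¹(0.25) = -0.674
d' = z(H) − z(FA) = 0.468 − (-0.674) = 1.142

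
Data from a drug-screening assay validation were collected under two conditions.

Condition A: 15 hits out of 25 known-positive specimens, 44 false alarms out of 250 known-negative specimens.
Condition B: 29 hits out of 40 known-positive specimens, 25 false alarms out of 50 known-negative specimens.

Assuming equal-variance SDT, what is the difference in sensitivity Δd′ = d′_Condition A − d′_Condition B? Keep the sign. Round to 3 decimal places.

Condition A: z(0.6000) = 0.2533, z(0.1760) = -0.9307, d' = 1.1840
Condition B: z(0.7250) = 0.5978, z(0.5000) = 0.0000, d' = 0.5978
Δd' = d'_Condition A − d'_Condition B = 1.1840 − 0.5978 = 0.5862
Condition A has the higher sensitivity.

Δd′ = 0.586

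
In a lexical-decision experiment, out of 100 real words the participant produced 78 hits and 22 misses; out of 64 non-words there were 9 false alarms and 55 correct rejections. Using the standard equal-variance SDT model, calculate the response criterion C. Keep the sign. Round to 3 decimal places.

C = 0.153

H = 78/100 = 0.7800
FA = 9/64 = 0.1406
Φ⁻¹(H) = Φ⁻¹(0.7800) = 0.7722
Φ⁻¹(FA) = Φ⁻¹(0.1406) = -1.0776
c = −½·[z(H) + z(FA)] = −0.5 × (0.7722 + (-1.0776)) = 0.1527
c > 0: the participant has a conservative response bias.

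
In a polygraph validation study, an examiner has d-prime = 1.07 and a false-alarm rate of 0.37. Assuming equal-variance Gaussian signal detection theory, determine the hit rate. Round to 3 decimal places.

hit rate = 0.770

z(false-alarm rate) = z(0.37) = -0.3319
z(H) = z(FA) + d' = -0.3319 + 1.07 = 0.7381
hit rate = Φ(0.7381) = 0.7698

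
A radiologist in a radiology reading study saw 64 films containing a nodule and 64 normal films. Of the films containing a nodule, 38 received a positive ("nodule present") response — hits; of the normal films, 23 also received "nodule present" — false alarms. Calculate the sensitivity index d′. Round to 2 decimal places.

d′ = 0.60

H = 38/64 = 0.5938
FA = 23/64 = 0.3594
Φ⁻¹(H) = Φ⁻¹(0.5938) = 0.2373
Φ⁻¹(FA) = Φ⁻¹(0.3594) = -0.3601
d' = z(H) − z(FA) = 0.2373 − (-0.3601) = 0.5974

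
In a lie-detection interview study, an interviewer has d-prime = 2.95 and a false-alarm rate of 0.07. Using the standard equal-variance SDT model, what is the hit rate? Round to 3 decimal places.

z(false-alarm rate) = z(0.07) = -1.4758
z(H) = z(FA) + d' = -1.4758 + 2.95 = 1.4742
hit rate = Φ(1.4742) = 0.9298

hit rate = 0.930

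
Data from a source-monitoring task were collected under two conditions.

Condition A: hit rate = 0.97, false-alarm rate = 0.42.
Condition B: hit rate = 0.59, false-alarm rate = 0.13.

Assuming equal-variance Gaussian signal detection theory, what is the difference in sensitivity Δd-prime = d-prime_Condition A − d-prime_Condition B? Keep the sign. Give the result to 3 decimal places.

Condition A: z(0.97) = 1.8808, z(0.42) = -0.2019, d' = 2.0827
Condition B: z(0.59) = 0.2275, z(0.13) = -1.1264, d' = 1.3539
Δd' = d'_Condition A − d'_Condition B = 2.0827 − 1.3539 = 0.7288
Condition A has the higher sensitivity.

Δd-prime = 0.729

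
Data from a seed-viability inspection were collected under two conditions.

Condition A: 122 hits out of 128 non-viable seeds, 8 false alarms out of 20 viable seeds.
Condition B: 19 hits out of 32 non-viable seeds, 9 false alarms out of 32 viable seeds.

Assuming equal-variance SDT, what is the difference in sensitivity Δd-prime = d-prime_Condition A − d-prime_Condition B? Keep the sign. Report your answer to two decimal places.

Condition A: z(0.9531) = 1.676, z(0.4000) = -0.253, d' = 1.929
Condition B: z(0.5938) = 0.237, z(0.2812) = -0.579, d' = 0.816
Δd' = d'_Condition A − d'_Condition B = 1.929 − 0.816 = 1.113
Condition A has the higher sensitivity.

Δd-prime = 1.11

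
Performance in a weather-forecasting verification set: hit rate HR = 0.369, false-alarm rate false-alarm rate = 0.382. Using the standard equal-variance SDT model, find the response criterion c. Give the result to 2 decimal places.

c = 0.32

Φ⁻¹(H) = -0.3345
Φ⁻¹(FA) = -0.3002
c = −½·[z(H) + z(FA)] = −0.5 × (-0.3345 + (-0.3002)) = 0.31735
c > 0: the forecaster has a conservative response bias.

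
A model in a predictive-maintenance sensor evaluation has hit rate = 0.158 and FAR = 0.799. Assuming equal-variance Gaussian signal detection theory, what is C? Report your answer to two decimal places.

C = 0.08

Φ⁻¹(H) = Φ⁻¹(0.158) = -1.003
Φ⁻¹(FA) = Φ⁻¹(0.799) = 0.838
c = −½·[z(H) + z(FA)] = −0.5 × (-1.003 + 0.838) = 0.0825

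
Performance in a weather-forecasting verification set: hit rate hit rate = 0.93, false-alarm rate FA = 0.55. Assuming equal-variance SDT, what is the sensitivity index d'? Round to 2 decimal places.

d' = 1.35

z(H) = 1.4758
z(FA) = 0.1257
d' = z(H) − z(FA) = 1.4758 − 0.1257 = 1.3501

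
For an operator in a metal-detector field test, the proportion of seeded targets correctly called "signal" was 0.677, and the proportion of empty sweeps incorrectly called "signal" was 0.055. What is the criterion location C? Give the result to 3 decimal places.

C = 0.569

z(H) = z(0.677) = 0.4593
z(FA) = z(0.055) = -1.5982
c = −½·[z(H) + z(FA)] = −0.5 × (0.4593 + (-1.5982)) = 0.56945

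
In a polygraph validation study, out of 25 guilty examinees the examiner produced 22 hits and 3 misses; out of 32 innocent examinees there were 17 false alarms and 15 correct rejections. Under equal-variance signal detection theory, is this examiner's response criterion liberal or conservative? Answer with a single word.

z(H) = 1.175, z(FA) = 0.078
c = −½·(z(H) + z(FA)) = -0.6265
c < 0 → liberal criterion (biased toward responding “yes”).

liberal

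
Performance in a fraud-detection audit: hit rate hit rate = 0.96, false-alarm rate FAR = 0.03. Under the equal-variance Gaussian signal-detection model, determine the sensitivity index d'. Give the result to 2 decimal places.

d' = 3.63

z(H) = z(0.96) = 1.7507
z(FA) = z(0.03) = -1.8808
d' = z(H) − z(FA) = 1.7507 − (-1.8808) = 3.6315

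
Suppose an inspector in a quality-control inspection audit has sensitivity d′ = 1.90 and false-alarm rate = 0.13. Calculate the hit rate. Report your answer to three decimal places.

z(false-alarm rate) = z(0.13) = -1.1264
z(H) = z(FA) + d' = -1.1264 + 1.90 = 0.7736
hit rate = Φ(0.7736) = 0.7804

hit rate = 0.780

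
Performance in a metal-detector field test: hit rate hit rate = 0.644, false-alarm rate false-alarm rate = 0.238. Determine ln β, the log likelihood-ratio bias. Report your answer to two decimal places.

ln β = 0.19

z(H) = z(0.644) = 0.369
z(FA) = z(0.238) = -0.713
ln β = −½·[z(H)² − z(FA)²] = −0.5 × (0.136 − 0.508) = 0.186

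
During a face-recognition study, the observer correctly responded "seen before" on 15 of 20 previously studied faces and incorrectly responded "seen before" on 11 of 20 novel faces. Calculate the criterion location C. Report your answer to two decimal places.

C = -0.40

H = 15/20 = 0.7500
FA = 11/20 = 0.5500
z(H) = 0.6745
z(FA) = 0.1257
c = −½·[z(H) + z(FA)] = −0.5 × (0.6745 + 0.1257) = -0.4001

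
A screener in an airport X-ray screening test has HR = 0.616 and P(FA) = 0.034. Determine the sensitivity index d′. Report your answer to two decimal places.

d′ = 2.12

z(0.616) = 0.295, z(0.034) = -1.825
d' = z(H) − z(FA) = 0.295 − (-1.825) = 2.120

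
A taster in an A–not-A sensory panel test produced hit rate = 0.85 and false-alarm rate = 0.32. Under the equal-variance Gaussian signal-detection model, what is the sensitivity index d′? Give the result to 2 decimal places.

d′ = 1.50

z(H) = z(0.85) = 1.0364
z(FA) = z(0.32) = -0.4677
d' = z(H) − z(FA) = 1.0364 − (-0.4677) = 1.5041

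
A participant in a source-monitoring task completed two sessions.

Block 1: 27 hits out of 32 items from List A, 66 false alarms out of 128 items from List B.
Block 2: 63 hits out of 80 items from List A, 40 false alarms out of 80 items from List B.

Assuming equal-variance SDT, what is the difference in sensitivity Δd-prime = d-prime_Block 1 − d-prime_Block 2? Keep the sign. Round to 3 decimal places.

Block 1: z(0.8438) = 1.0102, z(0.5156) = 0.0391, d' = 0.9711
Block 2: z(0.7875) = 0.7978, z(0.5000) = 0.0000, d' = 0.7978
Δd' = d'_Block 1 − d'_Block 2 = 0.9711 − 0.7978 = 0.1733
Block 1 has the higher sensitivity.

Δd-prime = 0.173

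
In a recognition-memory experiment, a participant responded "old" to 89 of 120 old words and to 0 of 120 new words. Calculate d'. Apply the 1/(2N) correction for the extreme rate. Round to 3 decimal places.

d' = 3.287

The false-alarm rate is 0/120 = 0, so apply the 1/(2N) correction: FA → 1/(2·120) = 0.00417.
z(H) = z(0.74167) = 0.6485
z(FA) = z(0.00417) = -2.6380
d' = 0.6485 − (-2.6380) = 3.2865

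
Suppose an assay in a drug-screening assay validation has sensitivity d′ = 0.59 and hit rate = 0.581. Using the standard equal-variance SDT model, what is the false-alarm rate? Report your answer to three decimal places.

z(hit rate) = z(0.581) = 0.2045
z(FA) = z(H) − d' = 0.2045 − 0.59 = -0.3855
false-alarm rate = Φ(-0.3855) = 0.3499

false-alarm rate = 0.350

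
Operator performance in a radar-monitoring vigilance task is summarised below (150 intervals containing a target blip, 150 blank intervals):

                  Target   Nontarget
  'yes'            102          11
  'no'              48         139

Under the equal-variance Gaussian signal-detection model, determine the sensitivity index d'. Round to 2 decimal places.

d' = 1.92

H = 102/150 = 0.6800
FA = 11/150 = 0.0733
z(H) = z(0.6800) = 0.468
z(FA) = z(0.0733) = -1.452
d' = z(H) − z(FA) = 0.468 − (-1.452) = 1.920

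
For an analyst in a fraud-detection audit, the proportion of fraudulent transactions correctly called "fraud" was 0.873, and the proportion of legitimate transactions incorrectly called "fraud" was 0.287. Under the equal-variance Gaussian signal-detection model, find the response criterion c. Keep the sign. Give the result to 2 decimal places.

Φ⁻¹(0.873) = 1.141, Φ⁻¹(0.287) = -0.562
c = −½·[z(H) + z(FA)] = −0.5 × (1.141 + (-0.562)) = -0.2895

c = -0.29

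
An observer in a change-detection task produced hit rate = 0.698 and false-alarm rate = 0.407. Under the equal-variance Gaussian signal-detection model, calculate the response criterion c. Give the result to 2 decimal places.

z(H) = 0.5187
z(FA) = -0.2353
c = −½·[z(H) + z(FA)] = −0.5 × (0.5187 + (-0.2353)) = -0.1417

c = -0.14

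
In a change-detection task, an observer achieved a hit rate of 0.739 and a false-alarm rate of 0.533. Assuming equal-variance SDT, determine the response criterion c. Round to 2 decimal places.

z(H) = 0.6403
z(FA) = 0.0828
c = −½·[z(H) + z(FA)] = −0.5 × (0.6403 + 0.0828) = -0.36155
c < 0: the observer has a liberal response bias.

c = -0.36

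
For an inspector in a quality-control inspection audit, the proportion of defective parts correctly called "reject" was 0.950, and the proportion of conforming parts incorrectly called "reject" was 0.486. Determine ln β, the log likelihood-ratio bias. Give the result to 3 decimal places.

ln β = -1.352

z(H) = 1.6449
z(FA) = -0.0351
ln β = −½·[z(H)² − z(FA)²] = −0.5 × (2.7057 − 0.0012) = -1.35225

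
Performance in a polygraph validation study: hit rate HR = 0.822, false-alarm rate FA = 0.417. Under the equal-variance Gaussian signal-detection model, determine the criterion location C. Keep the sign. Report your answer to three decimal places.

z(0.822) = 0.9230, z(0.417) = -0.2096
c = −½·[z(H) + z(FA)] = −0.5 × (0.9230 + (-0.2096)) = -0.3567
c < 0: the examiner has a liberal response bias.

C = -0.357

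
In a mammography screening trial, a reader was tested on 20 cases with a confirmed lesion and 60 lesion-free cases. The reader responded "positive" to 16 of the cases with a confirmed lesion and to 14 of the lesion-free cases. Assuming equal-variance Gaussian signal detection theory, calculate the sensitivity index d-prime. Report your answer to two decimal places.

H = 16/20 = 0.8000
FA = 14/60 = 0.2333
z(0.8000) = 0.8416, z(0.2333) = -0.7280
d' = z(H) − z(FA) = 0.8416 − (-0.7280) = 1.5696

d-prime = 1.57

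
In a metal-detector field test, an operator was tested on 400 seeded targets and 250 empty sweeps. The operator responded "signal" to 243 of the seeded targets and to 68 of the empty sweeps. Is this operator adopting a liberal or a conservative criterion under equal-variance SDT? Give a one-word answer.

z(H) = 0.273, z(FA) = -0.607
c = −½·(z(H) + z(FA)) = 0.167
c > 0 → conservative criterion (biased toward responding “no”).

conservative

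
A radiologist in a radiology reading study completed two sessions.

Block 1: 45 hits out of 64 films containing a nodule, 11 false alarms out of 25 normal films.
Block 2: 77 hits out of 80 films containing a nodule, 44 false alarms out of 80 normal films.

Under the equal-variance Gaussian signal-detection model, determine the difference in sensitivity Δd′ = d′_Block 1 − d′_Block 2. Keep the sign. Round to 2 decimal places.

Δd′ = -0.97

Block 1: z(0.7031) = 0.533, z(0.4400) = -0.151, d' = 0.684
Block 2: z(0.9625) = 1.780, z(0.5500) = 0.126, d' = 1.654
Δd' = d'_Block 1 − d'_Block 2 = 0.684 − 1.654 = -0.970
Block 2 has the higher sensitivity.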